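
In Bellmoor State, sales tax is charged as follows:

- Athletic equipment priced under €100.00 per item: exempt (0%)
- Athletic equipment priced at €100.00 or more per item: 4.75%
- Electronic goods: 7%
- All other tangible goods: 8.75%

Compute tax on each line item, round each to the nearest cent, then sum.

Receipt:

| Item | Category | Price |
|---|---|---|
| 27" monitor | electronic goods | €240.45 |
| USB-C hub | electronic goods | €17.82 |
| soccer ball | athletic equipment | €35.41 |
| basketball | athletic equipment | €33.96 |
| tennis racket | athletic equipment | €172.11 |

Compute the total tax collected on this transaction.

27" monitor €240.45: electronic goods → 7% → €16.83
USB-C hub €17.82: electronic goods → 7% → €1.25
Soccer ball €35.41: athletic equipment, under €100.00 → 0% → €0.00
Basketball €33.96: athletic equipment, under €100.00 → 0% → €0.00
Tennis racket €172.11: athletic equipment, €100.00 or more → 4.75% → €8.18
Total tax = €16.83 + €1.25 + €8.18 = €26.26

€26.26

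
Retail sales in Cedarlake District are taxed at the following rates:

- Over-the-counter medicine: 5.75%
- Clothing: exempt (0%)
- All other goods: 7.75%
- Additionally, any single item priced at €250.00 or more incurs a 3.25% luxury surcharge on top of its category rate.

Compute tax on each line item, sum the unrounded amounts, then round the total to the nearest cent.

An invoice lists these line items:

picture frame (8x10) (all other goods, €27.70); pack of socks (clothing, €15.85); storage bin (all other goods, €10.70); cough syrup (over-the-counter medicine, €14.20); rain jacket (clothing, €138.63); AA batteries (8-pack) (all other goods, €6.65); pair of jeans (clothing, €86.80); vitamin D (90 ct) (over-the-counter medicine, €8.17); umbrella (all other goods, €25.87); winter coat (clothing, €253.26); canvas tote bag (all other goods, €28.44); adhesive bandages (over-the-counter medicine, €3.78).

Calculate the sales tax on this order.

€17.43

Picture frame (8x10) €27.70: all other goods → 7.75% → €2.14675
Pack of socks €15.85: clothing → 0% → €0.00
Storage bin €10.70: all other goods → 7.75% → €0.82925
Cough syrup €14.20: over-the-counter medicine → 5.75% → €0.8165
Rain jacket €138.63: clothing → 0% → €0.00
AA batteries (8-pack) €6.65: all other goods → 7.75% → €0.515375
Pair of jeans €86.80: clothing → 0% → €0.00
Vitamin D (90 ct) €8.17: over-the-counter medicine → 5.75% → €0.469775
Umbrella €25.87: all other goods → 7.75% → €2.004925
Winter coat €253.26: clothing → 0% + 3.25% surcharge = 3.25% → €8.23095
Canvas tote bag €28.44: all other goods → 7.75% → €2.2041
Adhesive bandages €3.78: over-the-counter medicine → 5.75% → €0.21735
Unrounded tax sum = €17.434975 → €17.43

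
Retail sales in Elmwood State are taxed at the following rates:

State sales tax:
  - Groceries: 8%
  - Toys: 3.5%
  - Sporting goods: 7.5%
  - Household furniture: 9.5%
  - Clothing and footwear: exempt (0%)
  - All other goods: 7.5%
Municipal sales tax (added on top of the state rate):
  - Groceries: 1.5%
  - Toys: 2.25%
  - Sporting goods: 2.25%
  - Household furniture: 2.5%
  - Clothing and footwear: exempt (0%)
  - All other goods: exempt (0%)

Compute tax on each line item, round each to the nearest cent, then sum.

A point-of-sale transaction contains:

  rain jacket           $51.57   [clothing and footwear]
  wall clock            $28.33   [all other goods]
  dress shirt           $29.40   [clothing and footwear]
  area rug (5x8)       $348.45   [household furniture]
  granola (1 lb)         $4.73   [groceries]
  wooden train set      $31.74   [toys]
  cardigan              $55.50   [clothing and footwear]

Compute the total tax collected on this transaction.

Rain jacket $51.57: clothing and footwear → 0% + 0% municipal = 0% → $0.00
Wall clock $28.33: all other goods → 7.5% + 0% municipal = 7.5% → $2.12
Dress shirt $29.40: clothing and footwear → 0% + 0% municipal = 0% → $0.00
Area rug (5x8) $348.45: household furniture → 9.5% + 2.5% municipal = 12% → $41.81
Granola (1 lb) $4.73: groceries → 8% + 1.5% municipal = 9.5% → $0.45
Wooden train set $31.74: toys → 3.5% + 2.25% municipal = 5.75% → $1.83
Cardigan $55.50: clothing and footwear → 0% + 0% municipal = 0% → $0.00
Total tax = $2.12 + $41.81 + $0.45 + $1.83 = $46.21

$46.21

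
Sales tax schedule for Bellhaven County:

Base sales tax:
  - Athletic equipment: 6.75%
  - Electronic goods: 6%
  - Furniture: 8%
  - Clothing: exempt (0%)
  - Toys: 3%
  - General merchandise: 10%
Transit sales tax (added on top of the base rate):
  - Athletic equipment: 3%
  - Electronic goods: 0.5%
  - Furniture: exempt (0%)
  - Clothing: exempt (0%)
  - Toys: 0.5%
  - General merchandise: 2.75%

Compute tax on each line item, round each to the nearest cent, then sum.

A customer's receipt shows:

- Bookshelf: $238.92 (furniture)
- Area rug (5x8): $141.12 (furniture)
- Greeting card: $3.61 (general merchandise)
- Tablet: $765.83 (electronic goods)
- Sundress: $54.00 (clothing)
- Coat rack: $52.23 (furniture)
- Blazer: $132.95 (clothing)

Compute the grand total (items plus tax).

Bookshelf $238.92: furniture → 8% + 0% transit = 8% → $19.11
Area rug (5x8) $141.12: furniture → 8% + 0% transit = 8% → $11.29
Greeting card $3.61: general merchandise → 10% + 2.75% transit = 12.75% → $0.46
Tablet $765.83: electronic goods → 6% + 0.5% transit = 6.5% → $49.78
Sundress $54.00: clothing → 0% + 0% transit = 0% → $0.00
Coat rack $52.23: furniture → 8% + 0% transit = 8% → $4.18
Blazer $132.95: clothing → 0% + 0% transit = 0% → $0.00
Subtotal = $1388.66; tax = $84.82; total due = $1473.48

$1473.48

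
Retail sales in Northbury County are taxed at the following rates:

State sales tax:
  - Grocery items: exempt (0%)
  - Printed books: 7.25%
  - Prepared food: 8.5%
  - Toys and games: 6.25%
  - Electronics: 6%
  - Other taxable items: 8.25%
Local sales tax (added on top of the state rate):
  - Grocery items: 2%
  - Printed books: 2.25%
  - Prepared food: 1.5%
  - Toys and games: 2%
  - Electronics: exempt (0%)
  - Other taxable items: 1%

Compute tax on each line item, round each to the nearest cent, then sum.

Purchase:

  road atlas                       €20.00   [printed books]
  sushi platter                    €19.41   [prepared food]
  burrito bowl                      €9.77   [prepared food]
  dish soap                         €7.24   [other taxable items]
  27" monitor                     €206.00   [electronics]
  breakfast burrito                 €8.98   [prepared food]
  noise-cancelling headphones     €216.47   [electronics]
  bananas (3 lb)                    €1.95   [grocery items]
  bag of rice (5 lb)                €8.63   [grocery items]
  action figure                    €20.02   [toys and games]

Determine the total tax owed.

€33.60

Road atlas €20.00: printed books → 7.25% + 2.25% local = 9.5% → €1.90
Sushi platter €19.41: prepared food → 8.5% + 1.5% local = 10% → €1.94
Burrito bowl €9.77: prepared food → 8.5% + 1.5% local = 10% → €0.98
Dish soap €7.24: other taxable items → 8.25% + 1% local = 9.25% → €0.67
27" monitor €206.00: electronics → 6% + 0% local = 6% → €12.36
Breakfast burrito €8.98: prepared food → 8.5% + 1.5% local = 10% → €0.90
Noise-cancelling headphones €216.47: electronics → 6% + 0% local = 6% → €12.99
Bananas (3 lb) €1.95: grocery items → 0% + 2% local = 2% → €0.04
Bag of rice (5 lb) €8.63: grocery items → 0% + 2% local = 2% → €0.17
Action figure €20.02: toys and games → 6.25% + 2% local = 8.25% → €1.65
Total tax = €1.90 + €1.94 + €0.98 + €0.67 + €12.36 + €0.90 + €12.99 + €0.04 + €0.17 + €1.65 = €33.60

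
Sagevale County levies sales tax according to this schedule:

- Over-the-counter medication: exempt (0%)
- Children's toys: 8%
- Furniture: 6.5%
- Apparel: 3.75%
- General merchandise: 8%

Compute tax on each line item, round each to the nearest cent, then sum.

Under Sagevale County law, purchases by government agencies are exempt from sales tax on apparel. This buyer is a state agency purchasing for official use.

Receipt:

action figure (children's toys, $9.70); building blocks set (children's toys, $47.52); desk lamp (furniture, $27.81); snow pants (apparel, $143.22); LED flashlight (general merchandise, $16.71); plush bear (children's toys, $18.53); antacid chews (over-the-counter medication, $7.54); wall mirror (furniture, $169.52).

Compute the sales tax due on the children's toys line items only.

$6.06

Action figure $9.70: children's toys → 8% → $0.78
Building blocks set $47.52: children's toys → 8% → $3.80
Plush bear $18.53: children's toys → 8% → $1.48
Tax on children's toys = $0.78 + $3.80 + $1.48 = $6.06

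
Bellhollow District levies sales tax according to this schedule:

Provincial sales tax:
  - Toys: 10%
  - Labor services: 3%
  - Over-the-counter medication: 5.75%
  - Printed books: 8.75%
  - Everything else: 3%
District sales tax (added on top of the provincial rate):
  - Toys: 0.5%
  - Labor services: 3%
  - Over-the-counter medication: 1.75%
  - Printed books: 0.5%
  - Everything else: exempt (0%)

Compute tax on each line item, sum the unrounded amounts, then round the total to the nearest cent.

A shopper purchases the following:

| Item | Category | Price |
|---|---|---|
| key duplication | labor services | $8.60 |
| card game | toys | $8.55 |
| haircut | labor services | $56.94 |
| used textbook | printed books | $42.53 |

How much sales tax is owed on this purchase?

Key duplication $8.60: labor services → 3% + 3% district = 6% → $0.516
Card game $8.55: toys → 10% + 0.5% district = 10.5% → $0.89775
Haircut $56.94: labor services → 3% + 3% district = 6% → $3.4164
Used textbook $42.53: printed books → 8.75% + 0.5% district = 9.25% → $3.934025
Unrounded tax sum = $8.764175 → $8.76

$8.76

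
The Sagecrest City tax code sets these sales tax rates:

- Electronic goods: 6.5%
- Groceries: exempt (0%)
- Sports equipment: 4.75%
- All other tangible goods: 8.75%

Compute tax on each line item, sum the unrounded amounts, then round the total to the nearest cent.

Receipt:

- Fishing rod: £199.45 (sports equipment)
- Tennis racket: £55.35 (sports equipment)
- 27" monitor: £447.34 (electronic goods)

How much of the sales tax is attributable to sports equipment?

£12.10

Fishing rod £199.45: sports equipment → 4.75% → £9.473875
Tennis racket £55.35: sports equipment → 4.75% → £2.629125
Tax on sports equipment: unrounded sum = £12.103 → £12.10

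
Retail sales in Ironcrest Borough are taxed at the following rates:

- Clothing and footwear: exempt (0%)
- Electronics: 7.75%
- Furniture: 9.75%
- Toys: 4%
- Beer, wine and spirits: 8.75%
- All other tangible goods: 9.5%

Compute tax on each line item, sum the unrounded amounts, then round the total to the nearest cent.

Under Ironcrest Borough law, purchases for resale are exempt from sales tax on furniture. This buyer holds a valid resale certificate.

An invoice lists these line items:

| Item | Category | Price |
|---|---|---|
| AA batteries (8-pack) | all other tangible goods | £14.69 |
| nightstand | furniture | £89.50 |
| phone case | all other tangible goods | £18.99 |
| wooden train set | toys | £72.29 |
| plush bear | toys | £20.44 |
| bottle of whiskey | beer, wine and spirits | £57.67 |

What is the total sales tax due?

£11.95

AA batteries (8-pack) £14.69: all other tangible goods → 9.5% → £1.39555
Nightstand £89.50: furniture, buyer-exempt → 0% → £0.00
Phone case £18.99: all other tangible goods → 9.5% → £1.80405
Wooden train set £72.29: toys → 4% → £2.8916
Plush bear £20.44: toys → 4% → £0.8176
Bottle of whiskey £57.67: beer, wine and spirits → 8.75% → £5.046125
Unrounded tax sum = £11.954925 → £11.95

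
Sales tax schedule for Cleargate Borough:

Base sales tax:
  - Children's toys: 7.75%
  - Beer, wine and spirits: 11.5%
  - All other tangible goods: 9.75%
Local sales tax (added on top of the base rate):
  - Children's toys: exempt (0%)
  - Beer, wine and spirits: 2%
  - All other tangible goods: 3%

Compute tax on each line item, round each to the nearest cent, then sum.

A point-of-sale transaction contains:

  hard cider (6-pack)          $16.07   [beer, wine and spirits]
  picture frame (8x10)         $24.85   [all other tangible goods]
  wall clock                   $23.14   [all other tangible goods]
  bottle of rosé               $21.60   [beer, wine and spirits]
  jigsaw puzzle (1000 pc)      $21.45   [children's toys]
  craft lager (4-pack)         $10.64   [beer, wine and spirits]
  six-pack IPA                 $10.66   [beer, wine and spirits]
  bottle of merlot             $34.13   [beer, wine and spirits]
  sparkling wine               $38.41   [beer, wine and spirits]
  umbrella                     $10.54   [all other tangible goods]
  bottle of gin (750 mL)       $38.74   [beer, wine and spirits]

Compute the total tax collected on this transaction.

Hard cider (6-pack) $16.07: beer, wine and spirits → 11.5% + 2% local = 13.5% → $2.17
Picture frame (8x10) $24.85: all other tangible goods → 9.75% + 3% local = 12.75% → $3.17
Wall clock $23.14: all other tangible goods → 9.75% + 3% local = 12.75% → $2.95
Bottle of rosé $21.60: beer, wine and spirits → 11.5% + 2% local = 13.5% → $2.92
Jigsaw puzzle (1000 pc) $21.45: children's toys → 7.75% + 0% local = 7.75% → $1.66
Craft lager (4-pack) $10.64: beer, wine and spirits → 11.5% + 2% local = 13.5% → $1.44
Six-pack IPA $10.66: beer, wine and spirits → 11.5% + 2% local = 13.5% → $1.44
Bottle of merlot $34.13: beer, wine and spirits → 11.5% + 2% local = 13.5% → $4.61
Sparkling wine $38.41: beer, wine and spirits → 11.5% + 2% local = 13.5% → $5.19
Umbrella $10.54: all other tangible goods → 9.75% + 3% local = 12.75% → $1.34
Bottle of gin (750 mL) $38.74: beer, wine and spirits → 11.5% + 2% local = 13.5% → $5.23
Total tax = $2.17 + $3.17 + $2.95 + $2.92 + $1.66 + $1.44 + $1.44 + $4.61 + $5.19 + $1.34 + $5.23 = $32.12

$32.12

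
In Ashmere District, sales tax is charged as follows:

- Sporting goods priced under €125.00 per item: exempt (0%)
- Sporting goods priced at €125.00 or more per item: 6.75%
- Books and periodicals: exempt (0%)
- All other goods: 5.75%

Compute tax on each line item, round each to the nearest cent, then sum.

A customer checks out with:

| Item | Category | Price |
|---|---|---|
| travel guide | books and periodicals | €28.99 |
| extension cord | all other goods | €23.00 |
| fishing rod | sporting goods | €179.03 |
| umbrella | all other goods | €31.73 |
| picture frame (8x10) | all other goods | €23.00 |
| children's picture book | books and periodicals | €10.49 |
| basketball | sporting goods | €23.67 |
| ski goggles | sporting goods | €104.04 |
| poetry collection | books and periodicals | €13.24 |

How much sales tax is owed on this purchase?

Travel guide €28.99: books and periodicals → 0% → €0.00
Extension cord €23.00: all other goods → 5.75% → €1.32
Fishing rod €179.03: sporting goods, €125.00 or more → 6.75% → €12.08
Umbrella €31.73: all other goods → 5.75% → €1.82
Picture frame (8x10) €23.00: all other goods → 5.75% → €1.32
Children's picture book €10.49: books and periodicals → 0% → €0.00
Basketball €23.67: sporting goods, under €125.00 → 0% → €0.00
Ski goggles €104.04: sporting goods, under €125.00 → 0% → €0.00
Poetry collection €13.24: books and periodicals → 0% → €0.00
Total tax = €1.32 + €12.08 + €1.82 + €1.32 = €16.54

€16.54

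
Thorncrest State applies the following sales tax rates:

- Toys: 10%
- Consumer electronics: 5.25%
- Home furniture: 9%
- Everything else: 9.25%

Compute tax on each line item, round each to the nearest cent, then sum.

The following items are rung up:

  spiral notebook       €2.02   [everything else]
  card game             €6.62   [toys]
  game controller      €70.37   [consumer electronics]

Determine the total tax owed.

Spiral notebook €2.02: everything else → 9.25% → €0.19
Card game €6.62: toys → 10% → €0.66
Game controller €70.37: consumer electronics → 5.25% → €3.69
Total tax = €0.19 + €0.66 + €3.69 = €4.54

€4.54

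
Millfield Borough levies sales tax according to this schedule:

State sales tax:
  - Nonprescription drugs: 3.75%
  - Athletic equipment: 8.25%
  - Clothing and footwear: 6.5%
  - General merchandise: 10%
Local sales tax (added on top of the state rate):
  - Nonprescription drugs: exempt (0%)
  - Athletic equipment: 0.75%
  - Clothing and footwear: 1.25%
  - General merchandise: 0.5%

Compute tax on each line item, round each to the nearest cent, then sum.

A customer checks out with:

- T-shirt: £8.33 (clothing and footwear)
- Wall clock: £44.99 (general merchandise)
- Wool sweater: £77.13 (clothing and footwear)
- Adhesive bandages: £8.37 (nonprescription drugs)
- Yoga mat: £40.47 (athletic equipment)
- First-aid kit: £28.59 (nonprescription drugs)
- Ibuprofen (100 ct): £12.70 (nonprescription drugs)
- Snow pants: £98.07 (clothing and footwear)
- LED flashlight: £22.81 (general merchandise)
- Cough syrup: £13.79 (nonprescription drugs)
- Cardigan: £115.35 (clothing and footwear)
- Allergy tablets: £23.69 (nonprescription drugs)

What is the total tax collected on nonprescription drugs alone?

£3.27

Adhesive bandages £8.37: nonprescription drugs → 3.75% + 0% local = 3.75% → £0.31
First-aid kit £28.59: nonprescription drugs → 3.75% + 0% local = 3.75% → £1.07
Ibuprofen (100 ct) £12.70: nonprescription drugs → 3.75% + 0% local = 3.75% → £0.48
Cough syrup £13.79: nonprescription drugs → 3.75% + 0% local = 3.75% → £0.52
Allergy tablets £23.69: nonprescription drugs → 3.75% + 0% local = 3.75% → £0.89
Tax on nonprescription drugs = £0.31 + £1.07 + £0.48 + £0.52 + £0.89 = £3.27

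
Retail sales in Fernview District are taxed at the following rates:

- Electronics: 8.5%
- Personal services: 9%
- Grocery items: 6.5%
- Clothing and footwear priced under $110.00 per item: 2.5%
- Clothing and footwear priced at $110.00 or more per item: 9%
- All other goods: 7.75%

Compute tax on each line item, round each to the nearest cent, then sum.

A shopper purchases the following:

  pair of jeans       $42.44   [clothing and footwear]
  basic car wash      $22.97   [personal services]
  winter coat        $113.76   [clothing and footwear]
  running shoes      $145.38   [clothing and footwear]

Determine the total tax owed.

Pair of jeans $42.44: clothing and footwear, under $110.00 → 2.5% → $1.06
Basic car wash $22.97: personal services → 9% → $2.07
Winter coat $113.76: clothing and footwear, $110.00 or more → 9% → $10.24
Running shoes $145.38: clothing and footwear, $110.00 or more → 9% → $13.08
Total tax = $1.06 + $2.07 + $10.24 + $13.08 = $26.45

$26.45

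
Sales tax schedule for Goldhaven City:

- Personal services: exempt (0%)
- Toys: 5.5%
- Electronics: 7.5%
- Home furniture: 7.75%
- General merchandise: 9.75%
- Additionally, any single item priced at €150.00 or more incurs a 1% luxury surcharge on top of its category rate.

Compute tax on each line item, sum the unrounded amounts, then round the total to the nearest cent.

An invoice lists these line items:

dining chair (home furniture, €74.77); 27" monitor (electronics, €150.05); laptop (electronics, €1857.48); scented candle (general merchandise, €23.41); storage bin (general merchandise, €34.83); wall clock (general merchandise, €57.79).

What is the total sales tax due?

Dining chair €74.77: home furniture → 7.75% → €5.794675
27" monitor €150.05: electronics → 7.5% + 1% surcharge = 8.5% → €12.75425
Laptop €1857.48: electronics → 7.5% + 1% surcharge = 8.5% → €157.8858
Scented candle €23.41: general merchandise → 9.75% → €2.282475
Storage bin €34.83: general merchandise → 9.75% → €3.395925
Wall clock €57.79: general merchandise → 9.75% → €5.634525
Unrounded tax sum = €187.74765 → €187.75

€187.75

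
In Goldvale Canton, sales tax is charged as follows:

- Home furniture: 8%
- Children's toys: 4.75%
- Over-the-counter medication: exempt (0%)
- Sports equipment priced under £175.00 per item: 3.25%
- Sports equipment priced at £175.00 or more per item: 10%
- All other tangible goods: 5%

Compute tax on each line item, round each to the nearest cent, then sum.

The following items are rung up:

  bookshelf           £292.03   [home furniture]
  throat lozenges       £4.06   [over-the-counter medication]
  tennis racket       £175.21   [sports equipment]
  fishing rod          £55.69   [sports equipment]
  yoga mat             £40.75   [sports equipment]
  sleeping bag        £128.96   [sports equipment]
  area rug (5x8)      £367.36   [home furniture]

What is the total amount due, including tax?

Bookshelf £292.03: home furniture → 8% → £23.36
Throat lozenges £4.06: over-the-counter medication → 0% → £0.00
Tennis racket £175.21: sports equipment, £175.00 or more → 10% → £17.52
Fishing rod £55.69: sports equipment, under £175.00 → 3.25% → £1.81
Yoga mat £40.75: sports equipment, under £175.00 → 3.25% → £1.32
Sleeping bag £128.96: sports equipment, under £175.00 → 3.25% → £4.19
Area rug (5x8) £367.36: home furniture → 8% → £29.39
Subtotal = £1064.06; tax = £77.59; total due = £1141.65

£1141.65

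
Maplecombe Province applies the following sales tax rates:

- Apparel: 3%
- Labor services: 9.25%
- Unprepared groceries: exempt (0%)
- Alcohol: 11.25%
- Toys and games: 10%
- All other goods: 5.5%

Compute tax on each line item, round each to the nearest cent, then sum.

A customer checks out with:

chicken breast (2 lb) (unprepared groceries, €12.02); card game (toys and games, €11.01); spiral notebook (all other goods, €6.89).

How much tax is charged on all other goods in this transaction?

Spiral notebook €6.89: all other goods → 5.5% → €0.38
Tax on all other goods = €0.38

€0.38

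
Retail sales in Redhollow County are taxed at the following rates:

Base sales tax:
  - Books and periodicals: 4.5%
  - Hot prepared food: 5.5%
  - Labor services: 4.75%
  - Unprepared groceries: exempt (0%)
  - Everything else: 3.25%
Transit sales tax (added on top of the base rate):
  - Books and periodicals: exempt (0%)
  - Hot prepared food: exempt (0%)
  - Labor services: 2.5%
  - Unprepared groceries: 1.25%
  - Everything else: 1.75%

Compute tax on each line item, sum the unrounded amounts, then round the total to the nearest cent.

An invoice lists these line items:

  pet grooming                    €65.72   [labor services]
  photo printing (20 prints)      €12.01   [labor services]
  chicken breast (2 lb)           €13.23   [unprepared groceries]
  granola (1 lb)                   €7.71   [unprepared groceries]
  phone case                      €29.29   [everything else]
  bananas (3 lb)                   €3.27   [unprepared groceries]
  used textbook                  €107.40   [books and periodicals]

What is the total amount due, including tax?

€250.87

Pet grooming €65.72: labor services → 4.75% + 2.5% transit = 7.25% → €4.7647
Photo printing (20 prints) €12.01: labor services → 4.75% + 2.5% transit = 7.25% → €0.870725
Chicken breast (2 lb) €13.23: unprepared groceries → 0% + 1.25% transit = 1.25% → €0.165375
Granola (1 lb) €7.71: unprepared groceries → 0% + 1.25% transit = 1.25% → €0.096375
Phone case €29.29: everything else → 3.25% + 1.75% transit = 5% → €1.4645
Bananas (3 lb) €3.27: unprepared groceries → 0% + 1.25% transit = 1.25% → €0.040875
Used textbook €107.40: books and periodicals → 4.5% + 0% transit = 4.5% → €4.833
Subtotal = €238.63; unrounded tax = €12.23555 → €12.24; total due = €250.87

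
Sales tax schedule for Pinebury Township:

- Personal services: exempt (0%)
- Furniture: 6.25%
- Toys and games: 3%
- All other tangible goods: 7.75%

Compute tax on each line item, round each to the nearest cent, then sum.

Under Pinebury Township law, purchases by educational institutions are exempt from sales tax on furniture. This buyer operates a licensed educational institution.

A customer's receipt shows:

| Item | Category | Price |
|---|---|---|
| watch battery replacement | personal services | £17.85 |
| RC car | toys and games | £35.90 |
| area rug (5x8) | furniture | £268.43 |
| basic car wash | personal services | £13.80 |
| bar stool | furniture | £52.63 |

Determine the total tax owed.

Watch battery replacement £17.85: personal services → 0% → £0.00
RC car £35.90: toys and games → 3% → £1.08
Area rug (5x8) £268.43: furniture, buyer-exempt → 0% → £0.00
Basic car wash £13.80: personal services → 0% → £0.00
Bar stool £52.63: furniture, buyer-exempt → 0% → £0.00
Total tax = £1.08

£1.08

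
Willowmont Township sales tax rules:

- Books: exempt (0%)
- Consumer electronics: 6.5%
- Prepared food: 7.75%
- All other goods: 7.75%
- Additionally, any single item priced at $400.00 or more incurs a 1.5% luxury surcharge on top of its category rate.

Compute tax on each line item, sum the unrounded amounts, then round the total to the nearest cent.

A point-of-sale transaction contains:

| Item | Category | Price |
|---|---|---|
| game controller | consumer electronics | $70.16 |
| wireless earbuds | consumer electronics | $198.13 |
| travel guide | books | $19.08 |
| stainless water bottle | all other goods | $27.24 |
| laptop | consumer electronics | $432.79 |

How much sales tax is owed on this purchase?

$54.17

Game controller $70.16: consumer electronics → 6.5% → $4.5604
Wireless earbuds $198.13: consumer electronics → 6.5% → $12.87845
Travel guide $19.08: books → 0% → $0.00
Stainless water bottle $27.24: all other goods → 7.75% → $2.1111
Laptop $432.79: consumer electronics → 6.5% + 1.5% surcharge = 8% → $34.6232
Unrounded tax sum = $54.17315 → $54.17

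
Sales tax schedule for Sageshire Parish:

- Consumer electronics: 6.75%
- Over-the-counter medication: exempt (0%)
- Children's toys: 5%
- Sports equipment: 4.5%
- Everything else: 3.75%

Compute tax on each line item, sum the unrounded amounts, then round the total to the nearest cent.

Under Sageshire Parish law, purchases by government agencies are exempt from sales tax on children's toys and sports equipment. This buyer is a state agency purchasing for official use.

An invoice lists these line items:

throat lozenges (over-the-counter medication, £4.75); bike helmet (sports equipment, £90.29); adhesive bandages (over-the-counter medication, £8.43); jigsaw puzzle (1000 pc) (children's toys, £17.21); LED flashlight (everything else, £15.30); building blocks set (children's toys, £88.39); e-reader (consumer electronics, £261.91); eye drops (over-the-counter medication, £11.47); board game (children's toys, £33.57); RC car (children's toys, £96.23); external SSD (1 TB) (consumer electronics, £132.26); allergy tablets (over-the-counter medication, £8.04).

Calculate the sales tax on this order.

£27.18

Throat lozenges £4.75: over-the-counter medication → 0% → £0.00
Bike helmet £90.29: sports equipment, buyer-exempt → 0% → £0.00
Adhesive bandages £8.43: over-the-counter medication → 0% → £0.00
Jigsaw puzzle (1000 pc) £17.21: children's toys, buyer-exempt → 0% → £0.00
LED flashlight £15.30: everything else → 3.75% → £0.57375
Building blocks set £88.39: children's toys, buyer-exempt → 0% → £0.00
E-reader £261.91: consumer electronics → 6.75% → £17.678925
Eye drops £11.47: over-the-counter medication → 0% → £0.00
Board game £33.57: children's toys, buyer-exempt → 0% → £0.00
RC car £96.23: children's toys, buyer-exempt → 0% → £0.00
External SSD (1 TB) £132.26: consumer electronics → 6.75% → £8.92755
Allergy tablets £8.04: over-the-counter medication → 0% → £0.00
Unrounded tax sum = £27.180225 → £27.18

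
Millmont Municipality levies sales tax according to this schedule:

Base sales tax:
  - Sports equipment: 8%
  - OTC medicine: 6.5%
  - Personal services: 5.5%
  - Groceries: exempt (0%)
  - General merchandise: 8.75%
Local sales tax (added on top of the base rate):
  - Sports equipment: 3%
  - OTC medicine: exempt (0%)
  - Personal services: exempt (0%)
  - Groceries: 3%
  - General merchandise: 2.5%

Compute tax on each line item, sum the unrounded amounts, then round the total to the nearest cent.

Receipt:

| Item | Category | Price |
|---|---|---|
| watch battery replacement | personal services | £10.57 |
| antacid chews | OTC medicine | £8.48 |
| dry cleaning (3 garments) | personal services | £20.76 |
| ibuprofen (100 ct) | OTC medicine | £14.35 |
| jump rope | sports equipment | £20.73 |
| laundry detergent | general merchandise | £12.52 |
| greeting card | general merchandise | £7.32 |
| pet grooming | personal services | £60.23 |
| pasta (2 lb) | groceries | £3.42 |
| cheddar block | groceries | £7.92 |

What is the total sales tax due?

Watch battery replacement £10.57: personal services → 5.5% + 0% local = 5.5% → £0.58135
Antacid chews £8.48: OTC medicine → 6.5% + 0% local = 6.5% → £0.5512
Dry cleaning (3 garments) £20.76: personal services → 5.5% + 0% local = 5.5% → £1.1418
Ibuprofen (100 ct) £14.35: OTC medicine → 6.5% + 0% local = 6.5% → £0.93275
Jump rope £20.73: sports equipment → 8% + 3% local = 11% → £2.2803
Laundry detergent £12.52: general merchandise → 8.75% + 2.5% local = 11.25% → £1.4085
Greeting card £7.32: general merchandise → 8.75% + 2.5% local = 11.25% → £0.8235
Pet grooming £60.23: personal services → 5.5% + 0% local = 5.5% → £3.31265
Pasta (2 lb) £3.42: groceries → 0% + 3% local = 3% → £0.1026
Cheddar block £7.92: groceries → 0% + 3% local = 3% → £0.2376
Unrounded tax sum = £11.37225 → £11.37

£11.37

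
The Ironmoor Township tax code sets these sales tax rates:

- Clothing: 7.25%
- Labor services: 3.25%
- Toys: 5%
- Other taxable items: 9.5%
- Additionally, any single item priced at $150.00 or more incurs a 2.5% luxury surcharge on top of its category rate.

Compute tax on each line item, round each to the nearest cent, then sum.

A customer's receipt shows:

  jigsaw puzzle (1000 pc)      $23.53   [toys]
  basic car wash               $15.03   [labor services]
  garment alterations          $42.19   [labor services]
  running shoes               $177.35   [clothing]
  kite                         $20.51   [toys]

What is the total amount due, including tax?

$299.97

Jigsaw puzzle (1000 pc) $23.53: toys → 5% → $1.18
Basic car wash $15.03: labor services → 3.25% → $0.49
Garment alterations $42.19: labor services → 3.25% → $1.37
Running shoes $177.35: clothing → 7.25% + 2.5% surcharge = 9.75% → $17.29
Kite $20.51: toys → 5% → $1.03
Subtotal = $278.61; tax = $21.36; total due = $299.97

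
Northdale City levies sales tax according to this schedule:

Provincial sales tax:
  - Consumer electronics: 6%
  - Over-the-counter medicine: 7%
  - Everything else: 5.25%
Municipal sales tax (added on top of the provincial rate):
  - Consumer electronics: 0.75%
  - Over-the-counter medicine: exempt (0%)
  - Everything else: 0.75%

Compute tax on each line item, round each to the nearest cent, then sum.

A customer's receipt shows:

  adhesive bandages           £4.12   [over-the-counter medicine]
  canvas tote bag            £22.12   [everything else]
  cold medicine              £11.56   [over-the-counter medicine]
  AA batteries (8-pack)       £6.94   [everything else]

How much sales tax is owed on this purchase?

Adhesive bandages £4.12: over-the-counter medicine → 7% + 0% municipal = 7% → £0.29
Canvas tote bag £22.12: everything else → 5.25% + 0.75% municipal = 6% → £1.33
Cold medicine £11.56: over-the-counter medicine → 7% + 0% municipal = 7% → £0.81
AA batteries (8-pack) £6.94: everything else → 5.25% + 0.75% municipal = 6% → £0.42
Total tax = £0.29 + £1.33 + £0.81 + £0.42 = £2.85

£2.85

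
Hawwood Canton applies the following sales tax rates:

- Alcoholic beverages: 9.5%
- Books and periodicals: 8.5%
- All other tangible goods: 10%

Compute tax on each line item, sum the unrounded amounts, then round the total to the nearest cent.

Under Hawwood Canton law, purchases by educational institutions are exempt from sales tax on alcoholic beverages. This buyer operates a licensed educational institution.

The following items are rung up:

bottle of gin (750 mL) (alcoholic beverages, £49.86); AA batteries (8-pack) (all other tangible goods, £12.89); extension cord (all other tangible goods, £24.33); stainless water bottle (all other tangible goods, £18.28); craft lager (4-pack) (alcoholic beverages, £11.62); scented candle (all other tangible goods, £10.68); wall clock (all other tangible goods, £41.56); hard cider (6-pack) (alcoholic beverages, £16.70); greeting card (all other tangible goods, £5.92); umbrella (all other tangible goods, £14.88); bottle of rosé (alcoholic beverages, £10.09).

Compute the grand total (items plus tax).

£229.66

Bottle of gin (750 mL) £49.86: alcoholic beverages, buyer-exempt → 0% → £0.00
AA batteries (8-pack) £12.89: all other tangible goods → 10% → £1.289
Extension cord £24.33: all other tangible goods → 10% → £2.433
Stainless water bottle £18.28: all other tangible goods → 10% → £1.828
Craft lager (4-pack) £11.62: alcoholic beverages, buyer-exempt → 0% → £0.00
Scented candle £10.68: all other tangible goods → 10% → £1.068
Wall clock £41.56: all other tangible goods → 10% → £4.156
Hard cider (6-pack) £16.70: alcoholic beverages, buyer-exempt → 0% → £0.00
Greeting card £5.92: all other tangible goods → 10% → £0.592
Umbrella £14.88: all other tangible goods → 10% → £1.488
Bottle of rosé £10.09: alcoholic beverages, buyer-exempt → 0% → £0.00
Subtotal = £216.81; unrounded tax = £12.854 → £12.85; total due = £229.66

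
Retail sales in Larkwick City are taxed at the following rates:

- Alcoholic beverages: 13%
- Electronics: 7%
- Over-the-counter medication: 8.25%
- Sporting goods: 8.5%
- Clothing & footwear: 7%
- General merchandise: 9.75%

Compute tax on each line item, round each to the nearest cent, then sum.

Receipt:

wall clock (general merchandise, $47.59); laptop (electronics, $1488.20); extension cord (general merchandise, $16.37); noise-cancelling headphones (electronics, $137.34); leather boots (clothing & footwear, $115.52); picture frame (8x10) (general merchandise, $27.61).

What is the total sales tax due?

$130.80

Wall clock $47.59: general merchandise → 9.75% → $4.64
Laptop $1488.20: electronics → 7% → $104.17
Extension cord $16.37: general merchandise → 9.75% → $1.60
Noise-cancelling headphones $137.34: electronics → 7% → $9.61
Leather boots $115.52: clothing & footwear → 7% → $8.09
Picture frame (8x10) $27.61: general merchandise → 9.75% → $2.69
Total tax = $4.64 + $104.17 + $1.60 + $9.61 + $8.09 + $2.69 = $130.80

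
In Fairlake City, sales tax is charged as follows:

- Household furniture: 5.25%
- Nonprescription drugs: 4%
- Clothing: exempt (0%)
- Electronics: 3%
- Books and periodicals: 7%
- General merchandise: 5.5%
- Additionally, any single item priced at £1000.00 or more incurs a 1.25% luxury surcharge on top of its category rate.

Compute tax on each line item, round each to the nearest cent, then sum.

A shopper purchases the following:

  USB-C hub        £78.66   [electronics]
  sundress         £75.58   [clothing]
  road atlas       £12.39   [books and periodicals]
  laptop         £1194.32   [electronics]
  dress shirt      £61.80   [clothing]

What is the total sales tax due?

USB-C hub £78.66: electronics → 3% → £2.36
Sundress £75.58: clothing → 0% → £0.00
Road atlas £12.39: books and periodicals → 7% → £0.87
Laptop £1194.32: electronics → 3% + 1.25% surcharge = 4.25% → £50.76
Dress shirt £61.80: clothing → 0% → £0.00
Total tax = £2.36 + £0.87 + £50.76 = £53.99

£53.99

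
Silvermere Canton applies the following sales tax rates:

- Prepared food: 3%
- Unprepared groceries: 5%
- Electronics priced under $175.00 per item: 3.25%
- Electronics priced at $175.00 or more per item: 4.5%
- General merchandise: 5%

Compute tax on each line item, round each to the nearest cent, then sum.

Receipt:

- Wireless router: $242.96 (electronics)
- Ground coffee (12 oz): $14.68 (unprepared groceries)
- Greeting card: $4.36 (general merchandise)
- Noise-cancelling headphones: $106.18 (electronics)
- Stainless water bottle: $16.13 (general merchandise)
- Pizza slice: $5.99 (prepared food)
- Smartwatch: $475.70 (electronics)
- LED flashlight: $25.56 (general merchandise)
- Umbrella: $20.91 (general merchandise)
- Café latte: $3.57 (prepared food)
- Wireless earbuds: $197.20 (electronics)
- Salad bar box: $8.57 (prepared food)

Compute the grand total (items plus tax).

Wireless router $242.96: electronics, $175.00 or more → 4.5% → $10.93
Ground coffee (12 oz) $14.68: unprepared groceries → 5% → $0.73
Greeting card $4.36: general merchandise → 5% → $0.22
Noise-cancelling headphones $106.18: electronics, under $175.00 → 3.25% → $3.45
Stainless water bottle $16.13: general merchandise → 5% → $0.81
Pizza slice $5.99: prepared food → 3% → $0.18
Smartwatch $475.70: electronics, $175.00 or more → 4.5% → $21.41
LED flashlight $25.56: general merchandise → 5% → $1.28
Umbrella $20.91: general merchandise → 5% → $1.05
Café latte $3.57: prepared food → 3% → $0.11
Wireless earbuds $197.20: electronics, $175.00 or more → 4.5% → $8.87
Salad bar box $8.57: prepared food → 3% → $0.26
Subtotal = $1121.81; tax = $49.30; total due = $1171.11

$1171.11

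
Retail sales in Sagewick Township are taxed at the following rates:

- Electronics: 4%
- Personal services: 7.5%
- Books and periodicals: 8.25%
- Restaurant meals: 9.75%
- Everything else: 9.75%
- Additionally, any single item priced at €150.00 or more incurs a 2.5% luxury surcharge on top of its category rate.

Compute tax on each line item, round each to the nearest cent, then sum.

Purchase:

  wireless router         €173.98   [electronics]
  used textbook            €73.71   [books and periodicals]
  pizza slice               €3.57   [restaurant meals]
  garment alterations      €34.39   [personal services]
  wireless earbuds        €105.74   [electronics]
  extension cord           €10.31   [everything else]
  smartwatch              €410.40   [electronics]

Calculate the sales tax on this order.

Wireless router €173.98: electronics → 4% + 2.5% surcharge = 6.5% → €11.31
Used textbook €73.71: books and periodicals → 8.25% → €6.08
Pizza slice €3.57: restaurant meals → 9.75% → €0.35
Garment alterations €34.39: personal services → 7.5% → €2.58
Wireless earbuds €105.74: electronics → 4% → €4.23
Extension cord €10.31: everything else → 9.75% → €1.01
Smartwatch €410.40: electronics → 4% + 2.5% surcharge = 6.5% → €26.68
Total tax = €11.31 + €6.08 + €0.35 + €2.58 + €4.23 + €1.01 + €26.68 = €52.24

€52.24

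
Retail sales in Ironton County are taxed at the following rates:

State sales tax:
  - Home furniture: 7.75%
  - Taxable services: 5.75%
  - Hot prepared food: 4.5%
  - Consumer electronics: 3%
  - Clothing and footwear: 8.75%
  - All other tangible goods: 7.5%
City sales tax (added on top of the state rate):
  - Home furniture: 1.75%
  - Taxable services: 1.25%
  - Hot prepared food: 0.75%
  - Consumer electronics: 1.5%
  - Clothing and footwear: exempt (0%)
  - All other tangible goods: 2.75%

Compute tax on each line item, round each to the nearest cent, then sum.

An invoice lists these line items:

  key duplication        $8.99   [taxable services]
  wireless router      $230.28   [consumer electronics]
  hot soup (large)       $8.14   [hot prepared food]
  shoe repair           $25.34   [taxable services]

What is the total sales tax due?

Key duplication $8.99: taxable services → 5.75% + 1.25% city = 7% → $0.63
Wireless router $230.28: consumer electronics → 3% + 1.5% city = 4.5% → $10.36
Hot soup (large) $8.14: hot prepared food → 4.5% + 0.75% city = 5.25% → $0.43
Shoe repair $25.34: taxable services → 5.75% + 1.25% city = 7% → $1.77
Total tax = $0.63 + $10.36 + $0.43 + $1.77 = $13.19

$13.19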